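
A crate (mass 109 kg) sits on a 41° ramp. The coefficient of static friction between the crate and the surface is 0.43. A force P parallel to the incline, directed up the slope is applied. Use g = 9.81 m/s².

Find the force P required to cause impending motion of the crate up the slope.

P ≈ 1050 N

At impending motion up the slope, friction acts down-slope at its limit: f = μ_s N.
P is parallel to the surface, so N = m g cos θ = 807 N.
Along the incline: P = m g sin θ + μ_s N = 702 + 0.43×807 = 1050 N.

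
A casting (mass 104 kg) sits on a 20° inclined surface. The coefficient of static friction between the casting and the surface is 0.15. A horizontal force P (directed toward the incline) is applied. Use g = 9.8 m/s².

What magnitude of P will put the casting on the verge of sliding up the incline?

At impending motion up the slope, friction acts down-slope at its limit: f = μ_s N.
Perpendicular to the incline: N = m g cos θ + P sin θ.
Along the incline: P cos θ = m g sin θ + μ_s N = m g sin θ + μ_s (m g cos θ + P sin θ).
Solving, P (cos θ − μ_s sin θ) = m g (sin θ + μ_s cos θ), so P = 104×9.8×(sin 20° + 0.15 cos 20°)/(cos 20° − 0.15 sin 20°) = 1020×0.483/0.8884 = 554 N.

P ≈ 554 N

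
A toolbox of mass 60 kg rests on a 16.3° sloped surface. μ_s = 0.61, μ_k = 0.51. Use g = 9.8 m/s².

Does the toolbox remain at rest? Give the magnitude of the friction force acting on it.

N = m g cos θ = 564 N.
Down-slope weight component: m g sin θ = 165 N.
μ_s N = 344 N.
165 ≤ 344 N, so it stays put; friction = 165 N.

f ≈ 165 N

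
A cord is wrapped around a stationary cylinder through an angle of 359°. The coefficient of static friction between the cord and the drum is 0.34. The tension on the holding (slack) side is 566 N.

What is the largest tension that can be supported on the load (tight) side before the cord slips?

T_max ≈ 4760 N

At impending slip the capstan equation gives T₂/T₁ = e^{μβ} with β in radians.
β = 359° × π/180 = 6.266 rad.
e^{μβ} = e^{0.34×6.266} = 8.418.
T₂ = T₁ · e^{μβ} = 566 × 8.418 = 4760 N.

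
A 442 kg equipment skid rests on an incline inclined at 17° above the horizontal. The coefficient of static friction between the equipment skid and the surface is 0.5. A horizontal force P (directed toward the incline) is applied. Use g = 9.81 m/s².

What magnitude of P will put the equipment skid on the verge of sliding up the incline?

At impending motion up the slope, friction acts down-slope at its limit: f = μ_s N.
Perpendicular to the incline: N = m g cos θ + P sin θ.
Along the incline: P cos θ = m g sin θ + μ_s N = m g sin θ + μ_s (m g cos θ + P sin θ).
Solving, P (cos θ − μ_s sin θ) = m g (sin θ + μ_s cos θ), so P = 442×9.81×(sin 17° + 0.5 cos 17°)/(cos 17° − 0.5 sin 17°) = 4340×0.7705/0.8101 = 4120 N.

P ≈ 4120 N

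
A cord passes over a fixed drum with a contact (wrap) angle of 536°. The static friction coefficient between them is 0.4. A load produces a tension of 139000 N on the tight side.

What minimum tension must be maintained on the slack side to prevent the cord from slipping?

T_min ≈ 3300 N

Capstan equation at impending slip: T_tight/T_slack = e^{μβ}.
β = 536° = 9.355 rad; e^{μβ} = e^{0.4×9.355} = 42.18.
T_slack = T_tight / e^{μβ} = 139000 / 42.18 = 3300 N.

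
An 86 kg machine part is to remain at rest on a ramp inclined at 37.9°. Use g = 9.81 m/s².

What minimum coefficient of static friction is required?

At the slip threshold m g sin θ = μ_s m g cos θ, so μ_s,min = tan θ.
μ_s,min = tan 37.9° = 0.778.

μ_s,min ≈ 0.778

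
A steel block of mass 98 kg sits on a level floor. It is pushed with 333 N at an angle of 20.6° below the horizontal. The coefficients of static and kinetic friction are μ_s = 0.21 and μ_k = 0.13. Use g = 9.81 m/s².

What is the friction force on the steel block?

f ≈ 140 N

N = m g + P sin α = 961.4 + 333×sin 20.6° = 1079 N.
The horizontal driving force is P cos α = 311.7 N, so equilibrium needs friction f = 311.7 N.
The static-friction limit is μ_s N = 226.5 N.
311.7 > 226.5 N → the steel block slides; f = μ_k N = 0.13×1079 = 140 N.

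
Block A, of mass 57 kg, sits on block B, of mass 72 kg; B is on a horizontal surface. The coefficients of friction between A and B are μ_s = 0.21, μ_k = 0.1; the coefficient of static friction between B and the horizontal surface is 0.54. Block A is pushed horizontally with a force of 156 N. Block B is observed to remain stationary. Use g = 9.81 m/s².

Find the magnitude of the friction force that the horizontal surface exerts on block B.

f ≈ 55.9 N

The normal force B exerts on A is simply A's weight, N₁ = 559.2 N.
Maximum static friction on A from B: μ_s N₁ = 0.21×559.2 = 117.4 N.
Since P = 156 N > 117.4 N, A slides on B; the A–B friction is kinetic: f₁ = μ_k N₁ = 0.1×559.2 = 55.9 N.
B experiences an equal 55.9 N forward from A (third law). B is in equilibrium, so the floor supplies f₂ = 55.9 N of static friction (limit μ_s(m_A+m_B)g = 683.4 N, not exceeded).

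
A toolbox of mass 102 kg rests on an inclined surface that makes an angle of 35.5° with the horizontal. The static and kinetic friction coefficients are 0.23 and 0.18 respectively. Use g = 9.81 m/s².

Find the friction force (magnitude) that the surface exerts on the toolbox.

f ≈ 147 N (up the incline)

The normal reaction is N = m g cos θ = 814.6 N.
For equilibrium along the incline, friction must balance the weight component: f = m g sin θ = 581.1 N up the slope.
The static-friction ceiling is μ_s N = 0.23 × 814.6 = 187.4 N.
|581.1| exceeds 187.4 N, so the toolbox slips down-slope; friction is kinetic, f = μ_k N = 0.18×814.6 = 147 N.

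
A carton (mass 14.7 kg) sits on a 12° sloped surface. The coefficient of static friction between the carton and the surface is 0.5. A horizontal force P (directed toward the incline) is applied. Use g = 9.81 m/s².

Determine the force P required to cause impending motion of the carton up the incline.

At impending motion up the slope, friction acts down-slope at its limit: f = μ_s N.
Perpendicular to the incline: N = m g cos θ + P sin θ.
Along the incline: P cos θ = m g sin θ + μ_s N = m g sin θ + μ_s (m g cos θ + P sin θ).
Solving, P (cos θ − μ_s sin θ) = m g (sin θ + μ_s cos θ), so P = 14.7×9.81×(sin 12° + 0.5 cos 12°)/(cos 12° − 0.5 sin 12°) = 144×0.697/0.8742 = 115 N.

P ≈ 115 N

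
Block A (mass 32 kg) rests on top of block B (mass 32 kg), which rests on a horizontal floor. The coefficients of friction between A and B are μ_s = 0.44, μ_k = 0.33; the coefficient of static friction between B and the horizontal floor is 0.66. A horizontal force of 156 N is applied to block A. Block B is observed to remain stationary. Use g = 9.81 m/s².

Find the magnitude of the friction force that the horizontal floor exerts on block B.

f ≈ 104 N

Between the blocks, N₁ = m_A g = 313.9 N.
So the A–B interface can sustain at most μ_s N₁ = 138.1 N of static friction.
P = 156 N exceeds that limit, so A slips over B and the interface friction becomes kinetic: f₁ = μ_k N₁ = 0.33×313.9 = 104 N.
By Newton's third law B feels 104 N forward from A. With B stationary, the floor's static friction on B balances it: f₂ = 104 N (well within μ_s(m_A+m_B)g = 414.4 N).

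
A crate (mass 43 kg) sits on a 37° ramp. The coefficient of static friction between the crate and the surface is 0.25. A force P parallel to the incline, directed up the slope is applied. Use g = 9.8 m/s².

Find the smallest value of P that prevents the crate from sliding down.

The crate tends to slide down (tan θ > μ_s), so at the point of impending slip friction acts up-slope at its limit: f = μ_s N.
P is parallel to the surface, so N = m g cos θ = 337 N.
Along the incline: P + μ_s N = m g sin θ, so P = 254 − 0.25×337 = 169 N.

P_min ≈ 169 N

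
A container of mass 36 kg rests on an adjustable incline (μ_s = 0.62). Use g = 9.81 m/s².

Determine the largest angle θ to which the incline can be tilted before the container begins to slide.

θ_max ≈ 31.8°

At the slip threshold, m g sin θ = μ_s · m g cos θ, so tan θ = μ_s.
θ_max = arctan(0.62) = 31.8°.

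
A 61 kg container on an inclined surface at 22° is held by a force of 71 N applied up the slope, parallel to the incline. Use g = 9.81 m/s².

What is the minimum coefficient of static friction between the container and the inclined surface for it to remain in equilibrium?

N = m g cos θ = 554.8 N.
Friction must make up the shortfall along the incline: f = m g sin θ − P = 224.2 − 71 = 153.2 N.
At the threshold f = μ_s N, so μ_s,min = 153.2/554.8 = 0.276.

μ_s,min ≈ 0.276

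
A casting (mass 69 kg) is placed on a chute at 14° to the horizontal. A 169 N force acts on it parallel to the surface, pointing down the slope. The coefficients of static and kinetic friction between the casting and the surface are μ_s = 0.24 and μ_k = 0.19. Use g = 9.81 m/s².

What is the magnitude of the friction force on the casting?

f ≈ 125 N (up the incline)

The normal reaction is N = m g cos θ = 656.8 N.
Parallel to the incline, ΣF = 0 gives f = m g sin θ + P = 163.8 + 169 = 332.8 N (up-slope positive).
Static friction can supply at most μ_s N = 157.6 N.
|332.8| exceeds 157.6 N, so the casting slips down-slope; friction is kinetic, f = μ_k N = 0.19×656.8 = 125 N.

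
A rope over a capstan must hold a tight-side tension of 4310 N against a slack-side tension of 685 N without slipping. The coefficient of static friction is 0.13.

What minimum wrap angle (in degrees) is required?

β_min ≈ 811°

T₂/T₁ = e^{μβ} → β = ln(T₂/T₁)/μ.
β = ln(4310/685)/0.13 = 1.839/0.13 = 14.15 rad.
In degrees: β = 14.15 × 180/π = 811°.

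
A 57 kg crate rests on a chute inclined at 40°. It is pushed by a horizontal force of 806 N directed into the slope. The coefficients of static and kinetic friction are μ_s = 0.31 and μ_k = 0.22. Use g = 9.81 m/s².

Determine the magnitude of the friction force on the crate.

f ≈ 258 N (down the incline)

Normal direction: N = m g cos θ + P sin θ = 946.4 N.
Along the incline, the net driving force (taking up-slope positive) is P cos θ − m g sin θ = 617.4 − 359.4 = 258 N, so equilibrium requires friction f = -258 N (down-slope).
The limit of static friction is μ_s N = 293.4 N.
Since 258 N is within the 293.4 N limit, the crate stays put and friction is exactly 258 N.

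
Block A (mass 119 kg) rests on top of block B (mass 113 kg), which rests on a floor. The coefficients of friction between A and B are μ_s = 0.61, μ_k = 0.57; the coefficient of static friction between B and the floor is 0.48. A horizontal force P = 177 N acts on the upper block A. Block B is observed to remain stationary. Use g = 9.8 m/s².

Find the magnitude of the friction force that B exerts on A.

f ≈ 177 N

The normal force B exerts on A is simply A's weight, N₁ = 1166 N.
So the A–B interface can sustain at most μ_s N₁ = 711.4 N of static friction.
Since P = 177 N ≤ 711.4 N, A does not slip on B; friction on A equals P = 177 N.
B experiences an equal 177 N forward from A (third law). B is in equilibrium, so the floor supplies f₂ = 177 N of static friction (limit μ_s(m_A+m_B)g = 1091 N, not exceeded).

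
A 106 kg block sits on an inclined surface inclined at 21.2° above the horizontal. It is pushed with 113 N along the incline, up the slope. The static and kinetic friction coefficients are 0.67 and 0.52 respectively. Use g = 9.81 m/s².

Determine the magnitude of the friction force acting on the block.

f ≈ 263 N (up the incline)

Normal force: N = m g cos θ = 106 × 9.81 × cos 21.2° = 969.5 N.
Parallel to the incline, ΣF = 0 gives f = m g sin θ − P = 376 − 113 = 263 N (up-slope positive).
Static friction can supply at most μ_s N = 649.6 N.
Since |263| ≤ 649.6 N, static friction is sufficient; f equals the required value, not μ_s N.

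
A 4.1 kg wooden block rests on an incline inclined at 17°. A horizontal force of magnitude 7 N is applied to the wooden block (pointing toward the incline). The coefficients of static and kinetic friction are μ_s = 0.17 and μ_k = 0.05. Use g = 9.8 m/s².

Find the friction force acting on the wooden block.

f ≈ 5.05 N (up the incline)

Normal direction: N = m g cos θ + P sin θ = 40.47 N.
Parallel to the incline: P cos θ − m g sin θ = 6.694 − 11.75 = -5.053 N; the friction needed to balance this is 5.053 N acting up the slope.
Maximum static friction: μ_s N = 0.17 × 40.47 = 6.88 N.
|f_req| = 5.053 ≤ 6.88 N → the wooden block is in equilibrium; friction equals the required value.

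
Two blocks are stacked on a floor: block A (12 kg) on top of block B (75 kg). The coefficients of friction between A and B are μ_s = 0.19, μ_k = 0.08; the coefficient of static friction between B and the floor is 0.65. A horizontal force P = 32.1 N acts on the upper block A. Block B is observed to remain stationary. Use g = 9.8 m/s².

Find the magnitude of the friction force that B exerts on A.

The normal force B exerts on A is simply A's weight, N₁ = 117.6 N.
So the A–B interface can sustain at most μ_s N₁ = 22.34 N of static friction.
Since P = 32.1 N > 22.34 N, A slides on B; the A–B friction is kinetic: f₁ = μ_k N₁ = 0.08×117.6 = 9.41 N.
By Newton's third law B feels 9.41 N forward from A. With B stationary, the floor's static friction on B balances it: f₂ = 9.41 N (well within μ_s(m_A+m_B)g = 554.2 N).

f ≈ 9.41 N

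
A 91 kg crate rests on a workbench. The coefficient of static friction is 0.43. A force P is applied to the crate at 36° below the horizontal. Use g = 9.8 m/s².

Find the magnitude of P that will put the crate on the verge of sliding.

P ≈ 689 N

N = m g + P sin α (the push presses the crate into the workbench).
At impending slip, P cos α = μ_s N = μ_s (m g + P sin α).
Solving: P (cos α − μ_s sin α) = μ_s m g → P = 0.43×892/(cos 36° − 0.43 sin 36°) = 383/0.5563 = 689 N.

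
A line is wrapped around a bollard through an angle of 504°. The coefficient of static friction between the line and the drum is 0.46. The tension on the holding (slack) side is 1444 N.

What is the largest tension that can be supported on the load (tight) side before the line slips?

T_max ≈ 82600 N

At impending slip the capstan equation gives T₂/T₁ = e^{μβ} with β in radians.
β = 504° × π/180 = 8.796 rad.
e^{μβ} = e^{0.46×8.796} = 57.19.
T₂ = T₁ · e^{μβ} = 1444 × 57.19 = 82600 N.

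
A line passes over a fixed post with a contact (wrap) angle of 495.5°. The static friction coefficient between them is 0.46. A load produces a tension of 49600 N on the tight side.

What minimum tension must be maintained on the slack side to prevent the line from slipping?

Capstan equation at impending slip: T_tight/T_slack = e^{μβ}.
β = 495.5° = 8.648 rad; e^{μβ} = e^{0.46×8.648} = 53.42.
T_slack = T_tight / e^{μβ} = 49600 / 53.42 = 929 N.

T_min ≈ 929 N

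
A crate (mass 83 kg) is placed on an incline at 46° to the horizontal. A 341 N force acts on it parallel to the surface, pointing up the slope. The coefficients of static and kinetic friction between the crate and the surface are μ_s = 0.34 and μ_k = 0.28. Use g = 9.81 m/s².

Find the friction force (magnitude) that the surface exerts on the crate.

f ≈ 158 N (up the incline)

Normal force: N = m g cos θ = 83 × 9.81 × cos 46° = 565.6 N.
The friction needed for equilibrium is m g sin θ − P = 585.7 − 341 = 244.7 N, measured positive up-slope.
Static friction can supply at most μ_s N = 192.3 N.
Since |244.7| > 192.3 N, static friction cannot hold it; the crate slides down the incline and kinetic friction applies: f = μ_k N = 0.28 × 565.6 = 158 N.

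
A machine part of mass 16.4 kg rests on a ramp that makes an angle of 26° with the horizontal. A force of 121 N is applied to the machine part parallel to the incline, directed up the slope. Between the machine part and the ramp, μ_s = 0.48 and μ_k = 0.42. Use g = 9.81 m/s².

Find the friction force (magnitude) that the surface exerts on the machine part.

The normal reaction is N = m g cos θ = 144.6 N.
Parallel to the incline, ΣF = 0 gives f = m g sin θ − P = 70.53 − 121 = -50.47 N (up-slope positive).
Static friction can supply at most μ_s N = 69.41 N.
Since |-50.47| ≤ 69.41 N, no slip — friction simply equals what equilibrium demands.

f ≈ 50.5 N (down the incline)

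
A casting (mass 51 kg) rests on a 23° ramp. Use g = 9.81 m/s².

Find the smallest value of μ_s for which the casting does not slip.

At the slip threshold m g sin θ = μ_s m g cos θ, so μ_s,min = tan θ.
μ_s,min = tan 23° = 0.424.

μ_s,min ≈ 0.424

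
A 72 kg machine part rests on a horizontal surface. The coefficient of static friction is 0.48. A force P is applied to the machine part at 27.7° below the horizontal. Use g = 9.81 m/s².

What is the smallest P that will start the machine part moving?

P ≈ 512 N

N = m g + P sin α (the push presses the machine part into the horizontal surface).
At impending slip, P cos α = μ_s N = μ_s (m g + P sin α).
Solving: P (cos α − μ_s sin α) = μ_s m g → P = 0.48×706/(cos 27.7° − 0.48 sin 27.7°) = 339/0.6623 = 512 N.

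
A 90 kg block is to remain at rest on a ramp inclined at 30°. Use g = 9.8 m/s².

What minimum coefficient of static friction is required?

μ_s,min ≈ 0.577

At the slip threshold m g sin θ = μ_s m g cos θ, so μ_s,min = tan θ.
μ_s,min = tan 30° = 0.577.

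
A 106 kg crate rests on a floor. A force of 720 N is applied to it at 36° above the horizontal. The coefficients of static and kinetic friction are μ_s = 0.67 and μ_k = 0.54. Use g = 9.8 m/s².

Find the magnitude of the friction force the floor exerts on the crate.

f ≈ 332 N

The vertical component of P reduces the normal force: N = m g − P sin α = 1039 − 423.2 = 615.6 N.
Horizontally, friction must balance P cos α = 582.5 N.
μ_s N = 0.67 × 615.6 = 412.4 N.
The required friction exceeds μ_s N, so the crate moves and f = μ_k N = 332 N.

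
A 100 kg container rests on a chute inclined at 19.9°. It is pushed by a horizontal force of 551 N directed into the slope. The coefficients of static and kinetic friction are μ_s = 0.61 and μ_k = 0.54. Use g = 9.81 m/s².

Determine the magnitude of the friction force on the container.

f ≈ 184 N (down the incline)

Resolve perpendicular to the incline: N = m g cos θ + P sin θ = 100×9.81×cos 19.9° + 551×sin 19.9° = 1110 N.
Parallel to the incline: P cos θ − m g sin θ = 518.1 − 333.9 = 184.2 N; the friction needed to balance this is 184.2 N acting down the slope.
Maximum static friction: μ_s N = 0.61 × 1110 = 677.1 N.
Since 184.2 N is within the 677.1 N limit, the container stays put and friction is exactly 184 N.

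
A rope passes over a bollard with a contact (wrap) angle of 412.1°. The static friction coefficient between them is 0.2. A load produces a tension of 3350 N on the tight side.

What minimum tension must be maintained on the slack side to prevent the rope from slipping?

T_min ≈ 795 N

Capstan equation at impending slip: T_tight/T_slack = e^{μβ}.
β = 412.1° = 7.193 rad; e^{μβ} = e^{0.2×7.193} = 4.214.
T_slack = T_tight / e^{μβ} = 3350 / 4.214 = 795 N.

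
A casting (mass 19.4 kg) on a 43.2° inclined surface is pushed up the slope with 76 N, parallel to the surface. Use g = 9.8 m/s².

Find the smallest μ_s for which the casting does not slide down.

μ_s,min ≈ 0.391

N = m g cos θ = 138.6 N.
Friction must make up the shortfall along the incline: f = m g sin θ − P = 130.1 − 76 = 54.15 N.
At the threshold f = μ_s N, so μ_s,min = 54.15/138.6 = 0.391.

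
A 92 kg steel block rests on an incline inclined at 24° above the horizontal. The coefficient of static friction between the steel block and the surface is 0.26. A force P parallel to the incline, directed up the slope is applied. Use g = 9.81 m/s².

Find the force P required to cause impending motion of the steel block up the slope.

P ≈ 581 N

At impending motion up the slope, friction acts down-slope at its limit: f = μ_s N.
P is parallel to the surface, so N = m g cos θ = 824 N.
Along the incline: P = m g sin θ + μ_s N = 367 + 0.26×824 = 581 N.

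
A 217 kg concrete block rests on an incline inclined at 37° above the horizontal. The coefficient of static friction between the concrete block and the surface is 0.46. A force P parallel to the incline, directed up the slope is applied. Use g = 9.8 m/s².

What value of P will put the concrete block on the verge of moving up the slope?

P ≈ 2060 N

At impending motion up the slope, friction acts down-slope at its limit: f = μ_s N.
P is parallel to the surface, so N = m g cos θ = 1700 N.
Along the incline: P = m g sin θ + μ_s N = 1280 + 0.46×1700 = 2060 N.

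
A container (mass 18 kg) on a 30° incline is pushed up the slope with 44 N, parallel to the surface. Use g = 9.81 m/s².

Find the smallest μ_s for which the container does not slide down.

N = m g cos θ = 152.9 N.
Friction must make up the shortfall along the incline: f = m g sin θ − P = 88.29 − 44 = 44.29 N.
At the threshold f = μ_s N, so μ_s,min = 44.29/152.9 = 0.29.

μ_s,min ≈ 0.29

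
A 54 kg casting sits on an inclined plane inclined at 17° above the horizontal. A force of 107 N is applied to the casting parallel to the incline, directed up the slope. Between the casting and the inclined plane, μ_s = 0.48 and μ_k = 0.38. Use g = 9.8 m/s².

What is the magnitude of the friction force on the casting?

f ≈ 47.7 N (up the incline)

Perpendicular to the surface, N = m g cos θ = 54·9.8·cos 17° = 506.1 N.
Parallel to the incline, ΣF = 0 gives f = m g sin θ − P = 154.7 − 107 = 47.72 N (up-slope positive).
Static friction can supply at most μ_s N = 242.9 N.
Since |47.72| ≤ 242.9 N, static friction is sufficient; f equals the required value, not μ_s N.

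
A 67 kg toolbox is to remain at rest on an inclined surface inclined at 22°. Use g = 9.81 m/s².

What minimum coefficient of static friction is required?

At the slip threshold m g sin θ = μ_s m g cos θ, so μ_s,min = tan θ.
μ_s,min = tan 22° = 0.404.

μ_s,min ≈ 0.404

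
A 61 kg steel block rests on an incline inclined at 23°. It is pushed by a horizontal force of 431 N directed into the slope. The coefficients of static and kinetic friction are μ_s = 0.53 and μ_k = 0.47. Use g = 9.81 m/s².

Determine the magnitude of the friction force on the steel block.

The horizontal push has a component P sin θ into the surface, so N = m g cos θ + P sin θ = 550.8 + 168.4 = 719.2 N.
Along the incline, the net driving force (taking up-slope positive) is P cos θ − m g sin θ = 396.7 − 233.8 = 162.9 N, so equilibrium requires friction f = -162.9 N (down-slope).
Maximum static friction: μ_s N = 0.53 × 719.2 = 381.2 N.
Since 162.9 N is within the 381.2 N limit, the steel block stays put and friction is exactly 163 N.

f ≈ 163 N (down the incline)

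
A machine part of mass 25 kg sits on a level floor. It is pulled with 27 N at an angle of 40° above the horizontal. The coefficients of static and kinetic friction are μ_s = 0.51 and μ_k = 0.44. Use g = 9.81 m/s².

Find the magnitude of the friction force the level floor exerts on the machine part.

N = m g − P sin α = 245.2 − 27×sin 40° = 227.9 N.
The horizontal driving force is P cos α = 20.68 N, so equilibrium needs friction f = 20.68 N.
The static-friction limit is μ_s N = 116.2 N.
20.68 ≤ 116.2 N → static; friction equals the required 20.7 N.

f ≈ 20.7 N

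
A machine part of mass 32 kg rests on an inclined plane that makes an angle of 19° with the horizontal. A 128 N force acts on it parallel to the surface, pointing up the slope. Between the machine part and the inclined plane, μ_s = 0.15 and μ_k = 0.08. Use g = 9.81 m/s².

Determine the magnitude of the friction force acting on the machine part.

f ≈ 25.8 N (down the incline)

The normal reaction is N = m g cos θ = 296.8 N.
The friction needed for equilibrium is m g sin θ − P = 102.2 − 128 = -25.8 N, measured positive up-slope.
Maximum static friction available: μ_s N = 0.15 × 296.8 = 44.52 N.
Since |-25.8| ≤ 44.52 N, the machine part remains in static equilibrium and friction takes exactly the required value.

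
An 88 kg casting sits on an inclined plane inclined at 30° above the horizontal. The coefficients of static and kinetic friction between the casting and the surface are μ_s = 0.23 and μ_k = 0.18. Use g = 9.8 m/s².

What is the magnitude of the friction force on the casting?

f ≈ 134 N (up the incline)

Normal force: N = m g cos θ = 88 × 9.8 × cos 30° = 746.9 N.
Along the slope the weight component is m g sin θ = 431.2 N; friction must supply exactly this, acting up-slope.
Static friction can supply at most μ_s N = 171.8 N.
Since |431.2| > 171.8 N, static friction cannot hold it; the casting slides down the incline and kinetic friction applies: f = μ_k N = 0.18 × 746.9 = 134 N.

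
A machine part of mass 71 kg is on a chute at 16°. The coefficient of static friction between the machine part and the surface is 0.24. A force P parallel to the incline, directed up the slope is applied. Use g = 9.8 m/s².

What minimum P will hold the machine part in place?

P_min ≈ 31.3 N

The machine part tends to slide down (tan θ > μ_s), so at the point of impending slip friction acts up-slope at its limit: f = μ_s N.
P is parallel to the surface, so N = m g cos θ = 669 N.
Along the incline: P + μ_s N = m g sin θ, so P = 192 − 0.24×669 = 31.3 N.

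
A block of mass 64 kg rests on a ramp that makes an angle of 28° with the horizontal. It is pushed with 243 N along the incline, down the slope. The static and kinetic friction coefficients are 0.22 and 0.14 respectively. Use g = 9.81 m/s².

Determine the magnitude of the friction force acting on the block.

f ≈ 77.6 N (up the incline)

Perpendicular to the surface, N = m g cos θ = 64·9.81·cos 28° = 554.3 N.
For equilibrium along the incline the friction force must supply f = m g sin θ + P = 294.8 + 243 = 537.8 N (positive meaning up-slope).
Maximum static friction available: μ_s N = 0.22 × 554.3 = 122 N.
|537.8| exceeds 122 N, so the block slips down-slope; friction is kinetic, f = μ_k N = 0.14×554.3 = 77.6 N.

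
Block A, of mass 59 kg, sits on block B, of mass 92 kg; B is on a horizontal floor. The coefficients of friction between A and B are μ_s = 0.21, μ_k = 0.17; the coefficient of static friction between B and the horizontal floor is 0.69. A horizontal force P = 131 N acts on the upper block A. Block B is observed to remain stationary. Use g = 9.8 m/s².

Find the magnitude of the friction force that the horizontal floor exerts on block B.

Normal force at the A–B interface: N₁ = m_A g = 578.2 N.
So the A–B interface can sustain at most μ_s N₁ = 121.4 N of static friction.
Since P = 131 N > 121.4 N, A slides on B; the A–B friction is kinetic: f₁ = μ_k N₁ = 0.17×578.2 = 98.3 N.
B experiences an equal 98.3 N forward from A (third law). B is in equilibrium, so the floor supplies f₂ = 98.3 N of static friction (limit μ_s(m_A+m_B)g = 1021 N, not exceeded).

f ≈ 98.3 N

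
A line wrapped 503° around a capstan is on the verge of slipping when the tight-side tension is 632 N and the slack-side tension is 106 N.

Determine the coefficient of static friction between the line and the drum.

μ ≈ 0.203

T₂/T₁ = e^{μβ} → μ = ln(T₂/T₁)/β.
β = 503° = 8.779 rad.
μ = ln(632/106)/8.779 = ln(5.962)/8.779 = 0.203.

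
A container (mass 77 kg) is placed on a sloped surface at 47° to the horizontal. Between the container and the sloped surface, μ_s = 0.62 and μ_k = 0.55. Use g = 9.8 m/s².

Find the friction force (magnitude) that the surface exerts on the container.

f ≈ 283 N (up the incline)

The normal reaction is N = m g cos θ = 514.6 N.
For equilibrium along the incline, friction must balance the weight component: f = m g sin θ = 551.9 N up the slope.
The static-friction ceiling is μ_s N = 0.62 × 514.6 = 319.1 N.
|551.9| exceeds 319.1 N, so the container slips down-slope; friction is kinetic, f = μ_k N = 0.55×514.6 = 283 N.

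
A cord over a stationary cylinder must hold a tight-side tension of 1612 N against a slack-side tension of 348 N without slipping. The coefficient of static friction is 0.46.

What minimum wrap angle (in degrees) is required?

T₂/T₁ = e^{μβ} → β = ln(T₂/T₁)/μ.
β = ln(1612/348)/0.46 = 1.533/0.46 = 3.333 rad.
In degrees: β = 3.333 × 180/π = 191°.

β_min ≈ 191°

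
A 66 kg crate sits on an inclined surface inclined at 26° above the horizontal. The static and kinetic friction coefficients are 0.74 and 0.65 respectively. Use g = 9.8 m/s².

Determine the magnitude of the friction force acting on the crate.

Normal force: N = m g cos θ = 66 × 9.8 × cos 26° = 581.3 N.
Along the slope the weight component is m g sin θ = 283.5 N; friction must supply exactly this, acting up-slope.
The static-friction ceiling is μ_s N = 0.74 × 581.3 = 430.2 N.
Since |283.5| ≤ 430.2 N, the crate remains in static equilibrium and friction takes exactly the required value.

f ≈ 284 N (up the incline)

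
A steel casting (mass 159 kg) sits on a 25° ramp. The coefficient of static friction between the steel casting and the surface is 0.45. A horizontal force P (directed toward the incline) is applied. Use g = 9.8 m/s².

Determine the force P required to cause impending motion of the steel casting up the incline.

P ≈ 1810 N

At impending motion up the slope, friction acts down-slope at its limit: f = μ_s N.
Perpendicular to the incline: N = m g cos θ + P sin θ.
Along the incline: P cos θ = m g sin θ + μ_s N = m g sin θ + μ_s (m g cos θ + P sin θ).
Solving, P (cos θ − μ_s sin θ) = m g (sin θ + μ_s cos θ), so P = 159×9.8×(sin 25° + 0.45 cos 25°)/(cos 25° − 0.45 sin 25°) = 1560×0.8305/0.7161 = 1810 N.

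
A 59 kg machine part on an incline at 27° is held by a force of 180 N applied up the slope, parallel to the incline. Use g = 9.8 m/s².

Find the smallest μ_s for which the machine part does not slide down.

N = m g cos θ = 515.2 N.
Friction must make up the shortfall along the incline: f = m g sin θ − P = 262.5 − 180 = 82.5 N.
At the threshold f = μ_s N, so μ_s,min = 82.5/515.2 = 0.16.

μ_s,min ≈ 0.16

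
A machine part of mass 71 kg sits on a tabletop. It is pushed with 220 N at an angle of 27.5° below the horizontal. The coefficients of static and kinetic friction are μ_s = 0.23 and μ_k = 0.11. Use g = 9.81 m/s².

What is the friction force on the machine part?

Vertical equilibrium gives N = m g + P sin α = 798.1 N.
Horizontally, friction must balance P cos α = 195.1 N.
The static-friction limit is μ_s N = 183.6 N.
195.1 > 183.6 N → the machine part slides; f = μ_k N = 0.11×798.1 = 87.8 N.

f ≈ 87.8 N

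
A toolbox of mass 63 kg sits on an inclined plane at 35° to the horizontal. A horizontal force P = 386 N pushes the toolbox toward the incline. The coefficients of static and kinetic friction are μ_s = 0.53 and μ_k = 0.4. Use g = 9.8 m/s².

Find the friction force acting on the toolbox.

f ≈ 37.9 N (up the incline)

Resolve perpendicular to the incline: N = m g cos θ + P sin θ = 63×9.8×cos 35° + 386×sin 35° = 727.1 N.
Parallel to the incline: P cos θ − m g sin θ = 316.2 − 354.1 = -37.93 N; the friction needed to balance this is 37.93 N acting up the slope.
The limit of static friction is μ_s N = 385.4 N.
Since 37.93 N is within the 385.4 N limit, the toolbox stays put and friction is exactly 37.9 N.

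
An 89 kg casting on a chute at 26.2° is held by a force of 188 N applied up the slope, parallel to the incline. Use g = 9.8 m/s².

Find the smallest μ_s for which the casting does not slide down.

μ_s,min ≈ 0.252

N = m g cos θ = 782.6 N.
Friction must make up the shortfall along the incline: f = m g sin θ − P = 385.1 − 188 = 197.1 N.
At the threshold f = μ_s N, so μ_s,min = 197.1/782.6 = 0.252.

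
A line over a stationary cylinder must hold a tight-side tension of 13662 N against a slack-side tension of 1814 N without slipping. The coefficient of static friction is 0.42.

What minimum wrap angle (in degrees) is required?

β_min ≈ 275°

T₂/T₁ = e^{μβ} → β = ln(T₂/T₁)/μ.
β = ln(13662/1814)/0.42 = 2.019/0.42 = 4.807 rad.
In degrees: β = 4.807 × 180/π = 275°.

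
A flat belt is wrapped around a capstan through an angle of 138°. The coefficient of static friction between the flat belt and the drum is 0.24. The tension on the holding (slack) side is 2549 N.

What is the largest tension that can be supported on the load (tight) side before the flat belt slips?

At impending slip the capstan equation gives T₂/T₁ = e^{μβ} with β in radians.
β = 138° × π/180 = 2.409 rad.
e^{μβ} = e^{0.24×2.409} = 1.783.
T₂ = T₁ · e^{μβ} = 2549 × 1.783 = 4540 N.

T_max ≈ 4540 N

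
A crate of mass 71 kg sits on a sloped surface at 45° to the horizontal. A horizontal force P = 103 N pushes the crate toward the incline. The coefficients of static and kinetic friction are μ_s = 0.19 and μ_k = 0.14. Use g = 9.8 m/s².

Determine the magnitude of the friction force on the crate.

The horizontal push has a component P sin θ into the surface, so N = m g cos θ + P sin θ = 492 + 72.83 = 564.8 N.
Along the incline, the net driving force (taking up-slope positive) is P cos θ − m g sin θ = 72.83 − 492 = -419.2 N, so equilibrium requires friction f = 419.2 N (up-slope).
Maximum static friction: μ_s N = 0.19 × 564.8 = 107.3 N.
The required 419.2 N exceeds the static limit, so the crate slides down-slope and f = μ_k N = 0.14×564.8 = 79.1 N.

f ≈ 79.1 N (up the incline)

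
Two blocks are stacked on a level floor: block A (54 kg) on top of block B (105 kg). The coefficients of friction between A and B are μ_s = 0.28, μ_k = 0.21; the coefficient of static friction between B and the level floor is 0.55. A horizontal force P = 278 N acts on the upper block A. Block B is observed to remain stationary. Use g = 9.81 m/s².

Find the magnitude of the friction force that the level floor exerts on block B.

The normal force B exerts on A is simply A's weight, N₁ = 529.7 N.
Maximum static friction on A from B: μ_s N₁ = 0.28×529.7 = 148.3 N.
P = 278 N exceeds that limit, so A slips over B and the interface friction becomes kinetic: f₁ = μ_k N₁ = 0.21×529.7 = 111 N.
By Newton's third law B feels 111 N forward from A. With B stationary, the floor's static friction on B balances it: f₂ = 111 N (well within μ_s(m_A+m_B)g = 857.9 N).

f ≈ 111 N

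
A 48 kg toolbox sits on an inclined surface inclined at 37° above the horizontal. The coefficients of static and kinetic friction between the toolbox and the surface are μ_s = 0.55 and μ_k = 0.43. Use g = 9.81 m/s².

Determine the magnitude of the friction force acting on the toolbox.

Perpendicular to the surface, N = m g cos θ = 48·9.81·cos 37° = 376.1 N.
Along the slope the weight component is m g sin θ = 283.4 N; friction must supply exactly this, acting up-slope.
Static friction can supply at most μ_s N = 206.8 N.
|283.4| exceeds 206.8 N, so the toolbox slips down-slope; friction is kinetic, f = μ_k N = 0.43×376.1 = 162 N.

f ≈ 162 N (up the incline)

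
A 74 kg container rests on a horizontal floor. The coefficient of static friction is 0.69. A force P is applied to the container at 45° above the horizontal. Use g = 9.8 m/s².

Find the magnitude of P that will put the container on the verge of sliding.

P ≈ 419 N

N = m g − P sin α (the pull lifts the container).
At impending slip, P cos α = μ_s N = μ_s (m g − P sin α).
Solving: P (cos α + μ_s sin α) = μ_s m g → P = 0.69×725/(cos 45° + 0.69 sin 45°) = 500/1.195 = 419 N.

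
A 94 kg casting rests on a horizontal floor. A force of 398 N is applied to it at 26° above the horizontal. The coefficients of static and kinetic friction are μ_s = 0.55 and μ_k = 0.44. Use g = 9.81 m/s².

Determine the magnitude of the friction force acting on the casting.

Vertical equilibrium gives N = m g − P sin α = 747.7 N.
The horizontal driving force is P cos α = 357.7 N, so equilibrium needs friction f = 357.7 N.
μ_s N = 0.55 × 747.7 = 411.2 N.
Since 357.7 N does not exceed the limit, the casting stays at rest and f = 358 N.

f ≈ 358 N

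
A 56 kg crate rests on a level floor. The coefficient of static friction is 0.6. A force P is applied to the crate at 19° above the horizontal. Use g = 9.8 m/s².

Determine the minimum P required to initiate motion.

N = m g − P sin α (the pull lifts the crate).
At impending slip, P cos α = μ_s N = μ_s (m g − P sin α).
Solving: P (cos α + μ_s sin α) = μ_s m g → P = 0.6×549/(cos 19° + 0.6 sin 19°) = 329/1.141 = 289 N.

P ≈ 289 N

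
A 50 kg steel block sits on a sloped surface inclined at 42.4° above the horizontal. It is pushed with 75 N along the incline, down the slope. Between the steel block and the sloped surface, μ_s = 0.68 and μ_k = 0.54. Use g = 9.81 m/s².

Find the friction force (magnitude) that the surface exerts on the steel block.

Perpendicular to the surface, N = m g cos θ = 50·9.81·cos 42.4° = 362.2 N.
The friction needed for equilibrium is m g sin θ + P = 330.7 + 75 = 405.7 N, measured positive up-slope.
Maximum static friction available: μ_s N = 0.68 × 362.2 = 246.3 N.
|405.7| exceeds 246.3 N, so the steel block slips down-slope; friction is kinetic, f = μ_k N = 0.54×362.2 = 196 N.

f ≈ 196 N (up the incline)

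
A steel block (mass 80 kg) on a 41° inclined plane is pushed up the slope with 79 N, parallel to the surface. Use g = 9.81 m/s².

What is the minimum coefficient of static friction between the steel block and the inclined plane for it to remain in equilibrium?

μ_s,min ≈ 0.736

N = m g cos θ = 592.3 N.
Friction must make up the shortfall along the incline: f = m g sin θ − P = 514.9 − 79 = 435.9 N.
At the threshold f = μ_s N, so μ_s,min = 435.9/592.3 = 0.736.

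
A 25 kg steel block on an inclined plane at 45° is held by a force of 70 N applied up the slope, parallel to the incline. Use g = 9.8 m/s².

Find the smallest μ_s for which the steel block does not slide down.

μ_s,min ≈ 0.596

N = m g cos θ = 173.2 N.
Friction must make up the shortfall along the incline: f = m g sin θ − P = 173.2 − 70 = 103.2 N.
At the threshold f = μ_s N, so μ_s,min = 103.2/173.2 = 0.596.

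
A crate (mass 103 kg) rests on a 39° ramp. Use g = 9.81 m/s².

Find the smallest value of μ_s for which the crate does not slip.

μ_s,min ≈ 0.81

At the slip threshold m g sin θ = μ_s m g cos θ, so μ_s,min = tan θ.
μ_s,min = tan 39° = 0.81.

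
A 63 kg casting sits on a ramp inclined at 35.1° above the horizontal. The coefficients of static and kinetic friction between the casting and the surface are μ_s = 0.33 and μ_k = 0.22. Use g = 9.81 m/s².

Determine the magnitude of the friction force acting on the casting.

f ≈ 111 N (up the incline)

The normal reaction is N = m g cos θ = 505.6 N.
For equilibrium along the incline, friction must balance the weight component: f = m g sin θ = 355.4 N up the slope.
Static friction can supply at most μ_s N = 166.9 N.
|355.4| exceeds 166.9 N, so the casting slips down-slope; friction is kinetic, f = μ_k N = 0.22×505.6 = 111 N.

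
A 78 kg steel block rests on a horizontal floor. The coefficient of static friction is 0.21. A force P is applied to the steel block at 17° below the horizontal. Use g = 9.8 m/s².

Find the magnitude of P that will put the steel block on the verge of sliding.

N = m g + P sin α (the push presses the steel block into the horizontal floor).
At impending slip, P cos α = μ_s N = μ_s (m g + P sin α).
Solving: P (cos α − μ_s sin α) = μ_s m g → P = 0.21×764/(cos 17° − 0.21 sin 17°) = 161/0.8949 = 179 N.

P ≈ 179 N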